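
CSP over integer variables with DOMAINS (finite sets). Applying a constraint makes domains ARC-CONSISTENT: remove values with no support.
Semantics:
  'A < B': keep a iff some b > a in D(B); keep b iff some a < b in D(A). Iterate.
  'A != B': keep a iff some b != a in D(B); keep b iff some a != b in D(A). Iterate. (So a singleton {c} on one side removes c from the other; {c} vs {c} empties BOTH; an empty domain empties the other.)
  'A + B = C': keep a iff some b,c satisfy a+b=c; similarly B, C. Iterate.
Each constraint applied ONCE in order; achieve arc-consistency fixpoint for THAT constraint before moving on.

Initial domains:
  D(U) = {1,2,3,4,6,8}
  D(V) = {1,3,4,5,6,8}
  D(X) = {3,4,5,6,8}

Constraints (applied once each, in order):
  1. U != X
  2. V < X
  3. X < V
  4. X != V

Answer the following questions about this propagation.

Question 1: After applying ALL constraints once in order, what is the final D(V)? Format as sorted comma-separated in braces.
Answer: {4,5,6}

Derivation:
Constraint 1 (U != X) on D(U)={1,2,3,4,6,8} D(X)={3,4,5,6,8}: no change
Constraint 2 (V < X) on D(V)={1,3,4,5,6,8} D(X)={3,4,5,6,8}: V {1,3,4,5,6,8}->{1,3,4,5,6}
Constraint 3 (X < V) on D(X)={3,4,5,6,8} D(V)={1,3,4,5,6}: X {3,4,5,6,8}->{3,4,5}; V {1,3,4,5,6}->{4,5,6}
Constraint 4 (X != V) on D(X)={3,4,5} D(V)={4,5,6}: no change
So after all 4 constraints: D(V) = {4,5,6}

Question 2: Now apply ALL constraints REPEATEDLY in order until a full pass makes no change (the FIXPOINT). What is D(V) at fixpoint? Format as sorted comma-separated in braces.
Answer: {}

Derivation:
pass 0 (initial): D(V)={1,3,4,5,6,8}
pass 1: V {1,3,4,5,6,8}->{4,5,6}; X {3,4,5,6,8}->{3,4,5}
pass 2: V {4,5,6}->{}; X {3,4,5}->{}
pass 3: U {1,2,3,4,6,8}->{}
pass 4: no change
Fixpoint after 4 passes: D(V) = {}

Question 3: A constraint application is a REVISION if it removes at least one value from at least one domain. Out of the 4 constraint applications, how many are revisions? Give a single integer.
Constraint 1 (U != X) on D(U)={1,2,3,4,6,8} D(X)={3,4,5,6,8}: no change => not a revision
Constraint 2 (V < X) on D(V)={1,3,4,5,6,8} D(X)={3,4,5,6,8}: V {1,3,4,5,6,8}->{1,3,4,5,6} => REVISION
Constraint 3 (X < V) on D(X)={3,4,5,6,8} D(V)={1,3,4,5,6}: X {3,4,5,6,8}->{3,4,5}; V {1,3,4,5,6}->{4,5,6} => REVISION
Constraint 4 (X != V) on D(X)={3,4,5} D(V)={4,5,6}: no change => not a revision
Total revisions = 2

Answer: 2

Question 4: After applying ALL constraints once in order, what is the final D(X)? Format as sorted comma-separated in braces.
Answer: {3,4,5}

Derivation:
Constraint 1 (U != X) on D(U)={1,2,3,4,6,8} D(X)={3,4,5,6,8}: no change
Constraint 2 (V < X) on D(V)={1,3,4,5,6,8} D(X)={3,4,5,6,8}: V {1,3,4,5,6,8}->{1,3,4,5,6}
Constraint 3 (X < V) on D(X)={3,4,5,6,8} D(V)={1,3,4,5,6}: X {3,4,5,6,8}->{3,4,5}; V {1,3,4,5,6}->{4,5,6}
Constraint 4 (X != V) on D(X)={3,4,5} D(V)={4,5,6}: no change
So after all 4 constraints: D(X) = {3,4,5}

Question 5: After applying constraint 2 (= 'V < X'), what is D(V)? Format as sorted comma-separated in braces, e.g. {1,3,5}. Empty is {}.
Answer: {1,3,4,5,6}

Derivation:
Constraint 1 (U != X) on D(U)={1,2,3,4,6,8} D(X)={3,4,5,6,8}: no change
Constraint 2 (V < X) on D(V)={1,3,4,5,6,8} D(X)={3,4,5,6,8}: V {1,3,4,5,6,8}->{1,3,4,5,6}
So after constraint 2: D(V) = {1,3,4,5,6}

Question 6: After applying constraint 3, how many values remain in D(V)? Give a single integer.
Answer: 3

Derivation:
Constraint 1 (U != X) on D(U)={1,2,3,4,6,8} D(X)={3,4,5,6,8}: no change
Constraint 2 (V < X) on D(V)={1,3,4,5,6,8} D(X)={3,4,5,6,8}: V {1,3,4,5,6,8}->{1,3,4,5,6}
Constraint 3 (X < V) on D(X)={3,4,5,6,8} D(V)={1,3,4,5,6}: X {3,4,5,6,8}->{3,4,5}; V {1,3,4,5,6}->{4,5,6}
So after constraint 3: D(V)={4,5,6}, size = 3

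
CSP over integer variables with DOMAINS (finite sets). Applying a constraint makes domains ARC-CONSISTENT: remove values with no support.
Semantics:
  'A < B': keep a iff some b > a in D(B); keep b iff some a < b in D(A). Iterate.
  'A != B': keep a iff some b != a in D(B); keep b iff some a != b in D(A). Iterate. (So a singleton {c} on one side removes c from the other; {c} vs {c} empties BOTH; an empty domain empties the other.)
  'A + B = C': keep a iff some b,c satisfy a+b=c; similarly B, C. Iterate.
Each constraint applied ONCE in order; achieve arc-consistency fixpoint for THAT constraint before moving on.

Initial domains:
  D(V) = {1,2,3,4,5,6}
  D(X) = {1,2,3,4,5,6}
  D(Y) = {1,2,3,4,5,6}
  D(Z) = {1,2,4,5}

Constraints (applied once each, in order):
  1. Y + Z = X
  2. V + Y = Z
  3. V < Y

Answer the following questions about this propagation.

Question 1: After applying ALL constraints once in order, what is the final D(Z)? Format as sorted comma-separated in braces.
Constraint 1 (Y + Z = X) on D(Y)={1,2,3,4,5,6} D(Z)={1,2,4,5} D(X)={1,2,3,4,5,6}: Y {1,2,3,4,5,6}->{1,2,3,4,5}; X {1,2,3,4,5,6}->{2,3,4,5,6}
Constraint 2 (V + Y = Z) on D(V)={1,2,3,4,5,6} D(Y)={1,2,3,4,5} D(Z)={1,2,4,5}: V {1,2,3,4,5,6}->{1,2,3,4}; Y {1,2,3,4,5}->{1,2,3,4}; Z {1,2,4,5}->{2,4,5}
Constraint 3 (V < Y) on D(V)={1,2,3,4} D(Y)={1,2,3,4}: V {1,2,3,4}->{1,2,3}; Y {1,2,3,4}->{2,3,4}
So after all 3 constraints: D(Z) = {2,4,5}

Answer: {2,4,5}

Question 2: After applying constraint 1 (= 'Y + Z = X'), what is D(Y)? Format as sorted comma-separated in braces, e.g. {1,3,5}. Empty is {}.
Answer: {1,2,3,4,5}

Derivation:
Constraint 1 (Y + Z = X) on D(Y)={1,2,3,4,5,6} D(Z)={1,2,4,5} D(X)={1,2,3,4,5,6}: Y {1,2,3,4,5,6}->{1,2,3,4,5}; X {1,2,3,4,5,6}->{2,3,4,5,6}
So after constraint 1: D(Y) = {1,2,3,4,5}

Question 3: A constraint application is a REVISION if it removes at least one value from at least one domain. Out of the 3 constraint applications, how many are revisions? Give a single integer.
Constraint 1 (Y + Z = X) on D(Y)={1,2,3,4,5,6} D(Z)={1,2,4,5} D(X)={1,2,3,4,5,6}: Y {1,2,3,4,5,6}->{1,2,3,4,5}; X {1,2,3,4,5,6}->{2,3,4,5,6} => REVISION
Constraint 2 (V + Y = Z) on D(V)={1,2,3,4,5,6} D(Y)={1,2,3,4,5} D(Z)={1,2,4,5}: V {1,2,3,4,5,6}->{1,2,3,4}; Y {1,2,3,4,5}->{1,2,3,4}; Z {1,2,4,5}->{2,4,5} => REVISION
Constraint 3 (V < Y) on D(V)={1,2,3,4} D(Y)={1,2,3,4}: V {1,2,3,4}->{1,2,3}; Y {1,2,3,4}->{2,3,4} => REVISION
Total revisions = 3

Answer: 3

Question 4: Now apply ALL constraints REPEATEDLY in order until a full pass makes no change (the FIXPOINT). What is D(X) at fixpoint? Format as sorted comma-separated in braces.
Answer: {}

Derivation:
pass 0 (initial): D(X)={1,2,3,4,5,6}
pass 1: V {1,2,3,4,5,6}->{1,2,3}; X {1,2,3,4,5,6}->{2,3,4,5,6}; Y {1,2,3,4,5,6}->{2,3,4}; Z {1,2,4,5}->{2,4,5}
pass 2: V {1,2,3}->{1,2}; X {2,3,4,5,6}->{4,5,6}; Y {2,3,4}->{2,3}; Z {2,4,5}->{4}
pass 3: V {1,2}->{}; X {4,5,6}->{6}; Y {2,3}->{}
pass 4: X {6}->{}; Z {4}->{}
pass 5: no change
Fixpoint after 5 passes: D(X) = {}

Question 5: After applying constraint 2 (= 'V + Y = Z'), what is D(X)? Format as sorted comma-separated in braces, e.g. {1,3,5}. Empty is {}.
Constraint 1 (Y + Z = X) on D(Y)={1,2,3,4,5,6} D(Z)={1,2,4,5} D(X)={1,2,3,4,5,6}: Y {1,2,3,4,5,6}->{1,2,3,4,5}; X {1,2,3,4,5,6}->{2,3,4,5,6}
Constraint 2 (V + Y = Z) on D(V)={1,2,3,4,5,6} D(Y)={1,2,3,4,5} D(Z)={1,2,4,5}: V {1,2,3,4,5,6}->{1,2,3,4}; Y {1,2,3,4,5}->{1,2,3,4}; Z {1,2,4,5}->{2,4,5}
So after constraint 2: D(X) = {2,3,4,5,6}

Answer: {2,3,4,5,6}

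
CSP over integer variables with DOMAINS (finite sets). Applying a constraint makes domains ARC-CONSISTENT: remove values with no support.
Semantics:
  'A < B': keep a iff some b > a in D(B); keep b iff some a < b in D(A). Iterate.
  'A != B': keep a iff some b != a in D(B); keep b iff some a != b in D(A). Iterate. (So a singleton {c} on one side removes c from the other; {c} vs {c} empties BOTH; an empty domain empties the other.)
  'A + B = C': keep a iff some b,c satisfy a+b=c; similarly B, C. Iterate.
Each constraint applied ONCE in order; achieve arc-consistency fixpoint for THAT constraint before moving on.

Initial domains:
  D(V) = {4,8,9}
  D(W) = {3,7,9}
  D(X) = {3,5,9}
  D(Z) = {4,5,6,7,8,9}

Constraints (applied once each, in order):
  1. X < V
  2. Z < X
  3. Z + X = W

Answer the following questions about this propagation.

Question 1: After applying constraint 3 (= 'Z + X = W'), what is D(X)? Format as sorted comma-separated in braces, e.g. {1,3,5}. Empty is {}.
Answer: {5}

Derivation:
Constraint 1 (X < V) on D(X)={3,5,9} D(V)={4,8,9}: X {3,5,9}->{3,5}
Constraint 2 (Z < X) on D(Z)={4,5,6,7,8,9} D(X)={3,5}: Z {4,5,6,7,8,9}->{4}; X {3,5}->{5}
Constraint 3 (Z + X = W) on D(Z)={4} D(X)={5} D(W)={3,7,9}: W {3,7,9}->{9}
So after constraint 3: D(X) = {5}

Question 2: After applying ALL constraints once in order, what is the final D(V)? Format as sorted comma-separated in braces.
Answer: {4,8,9}

Derivation:
Constraint 1 (X < V) on D(X)={3,5,9} D(V)={4,8,9}: X {3,5,9}->{3,5}
Constraint 2 (Z < X) on D(Z)={4,5,6,7,8,9} D(X)={3,5}: Z {4,5,6,7,8,9}->{4}; X {3,5}->{5}
Constraint 3 (Z + X = W) on D(Z)={4} D(X)={5} D(W)={3,7,9}: W {3,7,9}->{9}
So after all 3 constraints: D(V) = {4,8,9}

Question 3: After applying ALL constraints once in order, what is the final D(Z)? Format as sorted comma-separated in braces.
Answer: {4}

Derivation:
Constraint 1 (X < V) on D(X)={3,5,9} D(V)={4,8,9}: X {3,5,9}->{3,5}
Constraint 2 (Z < X) on D(Z)={4,5,6,7,8,9} D(X)={3,5}: Z {4,5,6,7,8,9}->{4}; X {3,5}->{5}
Constraint 3 (Z + X = W) on D(Z)={4} D(X)={5} D(W)={3,7,9}: W {3,7,9}->{9}
So after all 3 constraints: D(Z) = {4}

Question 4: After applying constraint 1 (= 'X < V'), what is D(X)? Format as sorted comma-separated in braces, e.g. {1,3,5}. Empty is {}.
Answer: {3,5}

Derivation:
Constraint 1 (X < V) on D(X)={3,5,9} D(V)={4,8,9}: X {3,5,9}->{3,5}
So after constraint 1: D(X) = {3,5}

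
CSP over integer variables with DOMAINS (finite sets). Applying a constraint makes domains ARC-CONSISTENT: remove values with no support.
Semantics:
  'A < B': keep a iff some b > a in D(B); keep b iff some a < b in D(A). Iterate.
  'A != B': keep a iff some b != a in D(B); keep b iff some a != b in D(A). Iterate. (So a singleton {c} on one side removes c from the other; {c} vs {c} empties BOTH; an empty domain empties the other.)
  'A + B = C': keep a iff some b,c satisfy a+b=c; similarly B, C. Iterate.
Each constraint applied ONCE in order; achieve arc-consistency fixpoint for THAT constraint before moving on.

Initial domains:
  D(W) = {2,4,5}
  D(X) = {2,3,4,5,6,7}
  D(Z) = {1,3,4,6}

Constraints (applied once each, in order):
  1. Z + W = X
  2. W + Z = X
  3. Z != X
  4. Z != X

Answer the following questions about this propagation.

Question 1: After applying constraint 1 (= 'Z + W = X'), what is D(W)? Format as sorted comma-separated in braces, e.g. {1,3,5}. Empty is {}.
Constraint 1 (Z + W = X) on D(Z)={1,3,4,6} D(W)={2,4,5} D(X)={2,3,4,5,6,7}: Z {1,3,4,6}->{1,3,4}; X {2,3,4,5,6,7}->{3,5,6,7}
So after constraint 1: D(W) = {2,4,5}

Answer: {2,4,5}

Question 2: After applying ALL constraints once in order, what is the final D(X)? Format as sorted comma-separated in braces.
Constraint 1 (Z + W = X) on D(Z)={1,3,4,6} D(W)={2,4,5} D(X)={2,3,4,5,6,7}: Z {1,3,4,6}->{1,3,4}; X {2,3,4,5,6,7}->{3,5,6,7}
Constraint 2 (W + Z = X) on D(W)={2,4,5} D(Z)={1,3,4} D(X)={3,5,6,7}: no change
Constraint 3 (Z != X) on D(Z)={1,3,4} D(X)={3,5,6,7}: no change
Constraint 4 (Z != X) on D(Z)={1,3,4} D(X)={3,5,6,7}: no change
So after all 4 constraints: D(X) = {3,5,6,7}

Answer: {3,5,6,7}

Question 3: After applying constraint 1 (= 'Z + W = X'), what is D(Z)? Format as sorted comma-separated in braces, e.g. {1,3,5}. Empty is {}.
Constraint 1 (Z + W = X) on D(Z)={1,3,4,6} D(W)={2,4,5} D(X)={2,3,4,5,6,7}: Z {1,3,4,6}->{1,3,4}; X {2,3,4,5,6,7}->{3,5,6,7}
So after constraint 1: D(Z) = {1,3,4}

Answer: {1,3,4}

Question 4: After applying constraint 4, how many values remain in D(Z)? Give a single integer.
Constraint 1 (Z + W = X) on D(Z)={1,3,4,6} D(W)={2,4,5} D(X)={2,3,4,5,6,7}: Z {1,3,4,6}->{1,3,4}; X {2,3,4,5,6,7}->{3,5,6,7}
Constraint 2 (W + Z = X) on D(W)={2,4,5} D(Z)={1,3,4} D(X)={3,5,6,7}: no change
Constraint 3 (Z != X) on D(Z)={1,3,4} D(X)={3,5,6,7}: no change
Constraint 4 (Z != X) on D(Z)={1,3,4} D(X)={3,5,6,7}: no change
So after constraint 4: D(Z)={1,3,4}, size = 3

Answer: 3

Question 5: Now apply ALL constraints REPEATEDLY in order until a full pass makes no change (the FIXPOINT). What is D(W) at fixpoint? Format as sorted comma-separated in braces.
Answer: {2,4,5}

Derivation:
pass 0 (initial): D(W)={2,4,5}
pass 1: X {2,3,4,5,6,7}->{3,5,6,7}; Z {1,3,4,6}->{1,3,4}
pass 2: no change
Fixpoint after 2 passes: D(W) = {2,4,5}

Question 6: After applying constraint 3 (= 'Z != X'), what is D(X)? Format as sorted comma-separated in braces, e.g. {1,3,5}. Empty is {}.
Constraint 1 (Z + W = X) on D(Z)={1,3,4,6} D(W)={2,4,5} D(X)={2,3,4,5,6,7}: Z {1,3,4,6}->{1,3,4}; X {2,3,4,5,6,7}->{3,5,6,7}
Constraint 2 (W + Z = X) on D(W)={2,4,5} D(Z)={1,3,4} D(X)={3,5,6,7}: no change
Constraint 3 (Z != X) on D(Z)={1,3,4} D(X)={3,5,6,7}: no change
So after constraint 3: D(X) = {3,5,6,7}

Answer: {3,5,6,7}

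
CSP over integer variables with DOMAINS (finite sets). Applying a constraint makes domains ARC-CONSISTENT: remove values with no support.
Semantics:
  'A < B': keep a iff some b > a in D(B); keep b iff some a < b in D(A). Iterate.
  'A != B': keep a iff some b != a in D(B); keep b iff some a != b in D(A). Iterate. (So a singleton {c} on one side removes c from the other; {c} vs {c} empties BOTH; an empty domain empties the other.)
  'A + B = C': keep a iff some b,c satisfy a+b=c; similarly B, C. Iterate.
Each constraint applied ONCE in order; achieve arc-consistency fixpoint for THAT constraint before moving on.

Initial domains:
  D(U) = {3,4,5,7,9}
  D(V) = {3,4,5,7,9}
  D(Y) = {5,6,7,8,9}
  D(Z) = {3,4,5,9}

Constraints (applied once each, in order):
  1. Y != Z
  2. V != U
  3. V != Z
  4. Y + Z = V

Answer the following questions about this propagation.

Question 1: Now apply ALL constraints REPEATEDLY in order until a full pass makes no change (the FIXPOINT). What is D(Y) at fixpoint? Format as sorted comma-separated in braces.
Answer: {5,6}

Derivation:
pass 0 (initial): D(Y)={5,6,7,8,9}
pass 1: V {3,4,5,7,9}->{9}; Y {5,6,7,8,9}->{5,6}; Z {3,4,5,9}->{3,4}
pass 2: U {3,4,5,7,9}->{3,4,5,7}
pass 3: no change
Fixpoint after 3 passes: D(Y) = {5,6}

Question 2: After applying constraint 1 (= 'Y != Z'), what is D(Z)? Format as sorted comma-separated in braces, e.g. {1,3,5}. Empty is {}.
Constraint 1 (Y != Z) on D(Y)={5,6,7,8,9} D(Z)={3,4,5,9}: no change
So after constraint 1: D(Z) = {3,4,5,9}

Answer: {3,4,5,9}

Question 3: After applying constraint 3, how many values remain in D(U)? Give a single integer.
Answer: 5

Derivation:
Constraint 1 (Y != Z) on D(Y)={5,6,7,8,9} D(Z)={3,4,5,9}: no change
Constraint 2 (V != U) on D(V)={3,4,5,7,9} D(U)={3,4,5,7,9}: no change
Constraint 3 (V != Z) on D(V)={3,4,5,7,9} D(Z)={3,4,5,9}: no change
So after constraint 3: D(U)={3,4,5,7,9}, size = 5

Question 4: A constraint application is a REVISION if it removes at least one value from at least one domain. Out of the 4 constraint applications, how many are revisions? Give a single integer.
Constraint 1 (Y != Z) on D(Y)={5,6,7,8,9} D(Z)={3,4,5,9}: no change => not a revision
Constraint 2 (V != U) on D(V)={3,4,5,7,9} D(U)={3,4,5,7,9}: no change => not a revision
Constraint 3 (V != Z) on D(V)={3,4,5,7,9} D(Z)={3,4,5,9}: no change => not a revision
Constraint 4 (Y + Z = V) on D(Y)={5,6,7,8,9} D(Z)={3,4,5,9} D(V)={3,4,5,7,9}: Y {5,6,7,8,9}->{5,6}; Z {3,4,5,9}->{3,4}; V {3,4,5,7,9}->{9} => REVISION
Total revisions = 1

Answer: 1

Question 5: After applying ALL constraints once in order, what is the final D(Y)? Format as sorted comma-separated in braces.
Constraint 1 (Y != Z) on D(Y)={5,6,7,8,9} D(Z)={3,4,5,9}: no change
Constraint 2 (V != U) on D(V)={3,4,5,7,9} D(U)={3,4,5,7,9}: no change
Constraint 3 (V != Z) on D(V)={3,4,5,7,9} D(Z)={3,4,5,9}: no change
Constraint 4 (Y + Z = V) on D(Y)={5,6,7,8,9} D(Z)={3,4,5,9} D(V)={3,4,5,7,9}: Y {5,6,7,8,9}->{5,6}; Z {3,4,5,9}->{3,4}; V {3,4,5,7,9}->{9}
So after all 4 constraints: D(Y) = {5,6}

Answer: {5,6}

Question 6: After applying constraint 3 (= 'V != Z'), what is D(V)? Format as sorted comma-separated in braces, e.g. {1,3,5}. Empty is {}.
Constraint 1 (Y != Z) on D(Y)={5,6,7,8,9} D(Z)={3,4,5,9}: no change
Constraint 2 (V != U) on D(V)={3,4,5,7,9} D(U)={3,4,5,7,9}: no change
Constraint 3 (V != Z) on D(V)={3,4,5,7,9} D(Z)={3,4,5,9}: no change
So after constraint 3: D(V) = {3,4,5,7,9}

Answer: {3,4,5,7,9}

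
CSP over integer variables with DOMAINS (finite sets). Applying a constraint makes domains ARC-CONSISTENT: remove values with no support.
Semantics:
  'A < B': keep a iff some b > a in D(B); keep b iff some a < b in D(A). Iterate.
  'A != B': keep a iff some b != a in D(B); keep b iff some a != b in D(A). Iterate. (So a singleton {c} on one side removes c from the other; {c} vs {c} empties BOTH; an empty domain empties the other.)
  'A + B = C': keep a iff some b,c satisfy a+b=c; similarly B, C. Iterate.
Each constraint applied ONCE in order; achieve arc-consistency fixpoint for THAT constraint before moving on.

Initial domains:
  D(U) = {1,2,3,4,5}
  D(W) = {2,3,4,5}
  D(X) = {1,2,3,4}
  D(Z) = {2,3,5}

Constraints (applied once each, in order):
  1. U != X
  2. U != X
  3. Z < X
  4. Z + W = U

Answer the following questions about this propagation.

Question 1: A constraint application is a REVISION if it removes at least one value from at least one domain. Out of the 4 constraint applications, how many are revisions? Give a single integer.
Constraint 1 (U != X) on D(U)={1,2,3,4,5} D(X)={1,2,3,4}: no change => not a revision
Constraint 2 (U != X) on D(U)={1,2,3,4,5} D(X)={1,2,3,4}: no change => not a revision
Constraint 3 (Z < X) on D(Z)={2,3,5} D(X)={1,2,3,4}: Z {2,3,5}->{2,3}; X {1,2,3,4}->{3,4} => REVISION
Constraint 4 (Z + W = U) on D(Z)={2,3} D(W)={2,3,4,5} D(U)={1,2,3,4,5}: W {2,3,4,5}->{2,3}; U {1,2,3,4,5}->{4,5} => REVISION
Total revisions = 2

Answer: 2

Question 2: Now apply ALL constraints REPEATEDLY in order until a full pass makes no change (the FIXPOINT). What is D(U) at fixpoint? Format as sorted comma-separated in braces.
pass 0 (initial): D(U)={1,2,3,4,5}
pass 1: U {1,2,3,4,5}->{4,5}; W {2,3,4,5}->{2,3}; X {1,2,3,4}->{3,4}; Z {2,3,5}->{2,3}
pass 2: no change
Fixpoint after 2 passes: D(U) = {4,5}

Answer: {4,5}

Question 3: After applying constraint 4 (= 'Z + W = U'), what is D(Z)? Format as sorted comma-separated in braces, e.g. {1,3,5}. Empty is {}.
Constraint 1 (U != X) on D(U)={1,2,3,4,5} D(X)={1,2,3,4}: no change
Constraint 2 (U != X) on D(U)={1,2,3,4,5} D(X)={1,2,3,4}: no change
Constraint 3 (Z < X) on D(Z)={2,3,5} D(X)={1,2,3,4}: Z {2,3,5}->{2,3}; X {1,2,3,4}->{3,4}
Constraint 4 (Z + W = U) on D(Z)={2,3} D(W)={2,3,4,5} D(U)={1,2,3,4,5}: W {2,3,4,5}->{2,3}; U {1,2,3,4,5}->{4,5}
So after constraint 4: D(Z) = {2,3}

Answer: {2,3}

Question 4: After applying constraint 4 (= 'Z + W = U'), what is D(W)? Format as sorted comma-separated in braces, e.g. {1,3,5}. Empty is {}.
Constraint 1 (U != X) on D(U)={1,2,3,4,5} D(X)={1,2,3,4}: no change
Constraint 2 (U != X) on D(U)={1,2,3,4,5} D(X)={1,2,3,4}: no change
Constraint 3 (Z < X) on D(Z)={2,3,5} D(X)={1,2,3,4}: Z {2,3,5}->{2,3}; X {1,2,3,4}->{3,4}
Constraint 4 (Z + W = U) on D(Z)={2,3} D(W)={2,3,4,5} D(U)={1,2,3,4,5}: W {2,3,4,5}->{2,3}; U {1,2,3,4,5}->{4,5}
So after constraint 4: D(W) = {2,3}

Answer: {2,3}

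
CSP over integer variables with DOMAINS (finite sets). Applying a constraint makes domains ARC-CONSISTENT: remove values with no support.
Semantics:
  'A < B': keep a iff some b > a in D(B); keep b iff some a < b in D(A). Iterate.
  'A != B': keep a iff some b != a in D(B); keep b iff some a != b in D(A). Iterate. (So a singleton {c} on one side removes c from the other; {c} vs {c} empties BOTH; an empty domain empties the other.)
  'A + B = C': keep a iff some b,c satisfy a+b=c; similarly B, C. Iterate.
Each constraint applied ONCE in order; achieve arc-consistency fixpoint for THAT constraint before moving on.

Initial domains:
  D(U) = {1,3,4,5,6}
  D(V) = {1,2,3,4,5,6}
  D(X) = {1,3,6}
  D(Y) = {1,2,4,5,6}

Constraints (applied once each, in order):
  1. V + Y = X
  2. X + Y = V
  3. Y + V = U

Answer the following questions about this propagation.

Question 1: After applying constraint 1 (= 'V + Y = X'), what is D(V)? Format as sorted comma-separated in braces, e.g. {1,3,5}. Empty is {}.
Answer: {1,2,4,5}

Derivation:
Constraint 1 (V + Y = X) on D(V)={1,2,3,4,5,6} D(Y)={1,2,4,5,6} D(X)={1,3,6}: V {1,2,3,4,5,6}->{1,2,4,5}; Y {1,2,4,5,6}->{1,2,4,5}; X {1,3,6}->{3,6}
So after constraint 1: D(V) = {1,2,4,5}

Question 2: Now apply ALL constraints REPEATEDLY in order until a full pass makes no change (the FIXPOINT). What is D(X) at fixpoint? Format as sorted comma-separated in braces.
Answer: {}

Derivation:
pass 0 (initial): D(X)={1,3,6}
pass 1: U {1,3,4,5,6}->{5,6}; V {1,2,3,4,5,6}->{4,5}; X {1,3,6}->{3}; Y {1,2,4,5,6}->{1,2}
pass 2: U {5,6}->{}; V {4,5}->{}; X {3}->{}; Y {1,2}->{}
pass 3: no change
Fixpoint after 3 passes: D(X) = {}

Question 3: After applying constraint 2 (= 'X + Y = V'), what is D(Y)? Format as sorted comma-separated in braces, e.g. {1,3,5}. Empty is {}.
Answer: {1,2}

Derivation:
Constraint 1 (V + Y = X) on D(V)={1,2,3,4,5,6} D(Y)={1,2,4,5,6} D(X)={1,3,6}: V {1,2,3,4,5,6}->{1,2,4,5}; Y {1,2,4,5,6}->{1,2,4,5}; X {1,3,6}->{3,6}
Constraint 2 (X + Y = V) on D(X)={3,6} D(Y)={1,2,4,5} D(V)={1,2,4,5}: X {3,6}->{3}; Y {1,2,4,5}->{1,2}; V {1,2,4,5}->{4,5}
So after constraint 2: D(Y) = {1,2}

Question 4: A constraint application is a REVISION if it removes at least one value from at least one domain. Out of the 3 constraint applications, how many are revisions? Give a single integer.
Constraint 1 (V + Y = X) on D(V)={1,2,3,4,5,6} D(Y)={1,2,4,5,6} D(X)={1,3,6}: V {1,2,3,4,5,6}->{1,2,4,5}; Y {1,2,4,5,6}->{1,2,4,5}; X {1,3,6}->{3,6} => REVISION
Constraint 2 (X + Y = V) on D(X)={3,6} D(Y)={1,2,4,5} D(V)={1,2,4,5}: X {3,6}->{3}; Y {1,2,4,5}->{1,2}; V {1,2,4,5}->{4,5} => REVISION
Constraint 3 (Y + V = U) on D(Y)={1,2} D(V)={4,5} D(U)={1,3,4,5,6}: U {1,3,4,5,6}->{5,6} => REVISION
Total revisions = 3

Answer: 3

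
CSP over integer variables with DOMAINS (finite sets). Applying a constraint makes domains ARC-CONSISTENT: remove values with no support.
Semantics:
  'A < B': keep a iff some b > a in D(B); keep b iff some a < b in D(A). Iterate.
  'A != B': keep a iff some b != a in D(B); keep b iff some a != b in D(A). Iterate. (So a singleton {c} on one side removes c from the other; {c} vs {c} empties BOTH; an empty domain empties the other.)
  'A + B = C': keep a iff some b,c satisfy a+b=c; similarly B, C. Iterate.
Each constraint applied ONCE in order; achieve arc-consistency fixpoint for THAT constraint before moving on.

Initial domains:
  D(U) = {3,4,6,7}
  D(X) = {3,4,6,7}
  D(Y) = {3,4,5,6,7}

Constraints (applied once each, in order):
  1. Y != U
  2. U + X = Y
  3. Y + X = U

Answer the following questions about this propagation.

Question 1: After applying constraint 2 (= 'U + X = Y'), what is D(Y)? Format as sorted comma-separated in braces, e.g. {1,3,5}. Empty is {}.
Constraint 1 (Y != U) on D(Y)={3,4,5,6,7} D(U)={3,4,6,7}: no change
Constraint 2 (U + X = Y) on D(U)={3,4,6,7} D(X)={3,4,6,7} D(Y)={3,4,5,6,7}: U {3,4,6,7}->{3,4}; X {3,4,6,7}->{3,4}; Y {3,4,5,6,7}->{6,7}
So after constraint 2: D(Y) = {6,7}

Answer: {6,7}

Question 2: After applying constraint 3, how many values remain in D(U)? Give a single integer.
Constraint 1 (Y != U) on D(Y)={3,4,5,6,7} D(U)={3,4,6,7}: no change
Constraint 2 (U + X = Y) on D(U)={3,4,6,7} D(X)={3,4,6,7} D(Y)={3,4,5,6,7}: U {3,4,6,7}->{3,4}; X {3,4,6,7}->{3,4}; Y {3,4,5,6,7}->{6,7}
Constraint 3 (Y + X = U) on D(Y)={6,7} D(X)={3,4} D(U)={3,4}: Y {6,7}->{}; X {3,4}->{}; U {3,4}->{}
So after constraint 3: D(U)={}, size = 0

Answer: 0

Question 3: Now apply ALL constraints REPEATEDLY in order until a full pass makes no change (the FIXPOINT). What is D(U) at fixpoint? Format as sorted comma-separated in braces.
pass 0 (initial): D(U)={3,4,6,7}
pass 1: U {3,4,6,7}->{}; X {3,4,6,7}->{}; Y {3,4,5,6,7}->{}
pass 2: no change
Fixpoint after 2 passes: D(U) = {}

Answer: {}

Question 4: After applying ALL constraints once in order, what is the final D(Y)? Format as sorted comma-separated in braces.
Answer: {}

Derivation:
Constraint 1 (Y != U) on D(Y)={3,4,5,6,7} D(U)={3,4,6,7}: no change
Constraint 2 (U + X = Y) on D(U)={3,4,6,7} D(X)={3,4,6,7} D(Y)={3,4,5,6,7}: U {3,4,6,7}->{3,4}; X {3,4,6,7}->{3,4}; Y {3,4,5,6,7}->{6,7}
Constraint 3 (Y + X = U) on D(Y)={6,7} D(X)={3,4} D(U)={3,4}: Y {6,7}->{}; X {3,4}->{}; U {3,4}->{}
So after all 3 constraints: D(Y) = {}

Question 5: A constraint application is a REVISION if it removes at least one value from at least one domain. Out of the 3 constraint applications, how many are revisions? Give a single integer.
Constraint 1 (Y != U) on D(Y)={3,4,5,6,7} D(U)={3,4,6,7}: no change => not a revision
Constraint 2 (U + X = Y) on D(U)={3,4,6,7} D(X)={3,4,6,7} D(Y)={3,4,5,6,7}: U {3,4,6,7}->{3,4}; X {3,4,6,7}->{3,4}; Y {3,4,5,6,7}->{6,7} => REVISION
Constraint 3 (Y + X = U) on D(Y)={6,7} D(X)={3,4} D(U)={3,4}: Y {6,7}->{}; X {3,4}->{}; U {3,4}->{} => REVISION
Total revisions = 2

Answer: 2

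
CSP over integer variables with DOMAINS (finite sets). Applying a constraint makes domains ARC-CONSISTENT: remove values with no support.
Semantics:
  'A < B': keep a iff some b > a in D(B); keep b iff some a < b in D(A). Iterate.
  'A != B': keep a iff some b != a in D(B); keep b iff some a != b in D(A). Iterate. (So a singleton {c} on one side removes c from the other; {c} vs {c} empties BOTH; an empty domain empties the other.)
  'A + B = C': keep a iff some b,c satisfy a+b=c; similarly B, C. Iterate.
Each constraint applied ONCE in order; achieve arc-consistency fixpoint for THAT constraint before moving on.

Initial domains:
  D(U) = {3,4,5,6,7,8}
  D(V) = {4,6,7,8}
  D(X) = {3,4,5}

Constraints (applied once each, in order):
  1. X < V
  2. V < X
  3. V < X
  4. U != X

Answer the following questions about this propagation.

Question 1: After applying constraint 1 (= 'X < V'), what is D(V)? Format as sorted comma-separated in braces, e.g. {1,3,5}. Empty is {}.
Answer: {4,6,7,8}

Derivation:
Constraint 1 (X < V) on D(X)={3,4,5} D(V)={4,6,7,8}: no change
So after constraint 1: D(V) = {4,6,7,8}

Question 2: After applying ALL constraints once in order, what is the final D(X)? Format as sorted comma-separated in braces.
Answer: {5}

Derivation:
Constraint 1 (X < V) on D(X)={3,4,5} D(V)={4,6,7,8}: no change
Constraint 2 (V < X) on D(V)={4,6,7,8} D(X)={3,4,5}: V {4,6,7,8}->{4}; X {3,4,5}->{5}
Constraint 3 (V < X) on D(V)={4} D(X)={5}: no change
Constraint 4 (U != X) on D(U)={3,4,5,6,7,8} D(X)={5}: U {3,4,5,6,7,8}->{3,4,6,7,8}
So after all 4 constraints: D(X) = {5}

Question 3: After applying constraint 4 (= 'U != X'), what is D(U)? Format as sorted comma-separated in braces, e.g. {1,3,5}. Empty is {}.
Constraint 1 (X < V) on D(X)={3,4,5} D(V)={4,6,7,8}: no change
Constraint 2 (V < X) on D(V)={4,6,7,8} D(X)={3,4,5}: V {4,6,7,8}->{4}; X {3,4,5}->{5}
Constraint 3 (V < X) on D(V)={4} D(X)={5}: no change
Constraint 4 (U != X) on D(U)={3,4,5,6,7,8} D(X)={5}: U {3,4,5,6,7,8}->{3,4,6,7,8}
So after constraint 4: D(U) = {3,4,6,7,8}

Answer: {3,4,6,7,8}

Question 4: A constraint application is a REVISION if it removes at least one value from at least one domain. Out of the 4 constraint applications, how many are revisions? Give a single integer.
Constraint 1 (X < V) on D(X)={3,4,5} D(V)={4,6,7,8}: no change => not a revision
Constraint 2 (V < X) on D(V)={4,6,7,8} D(X)={3,4,5}: V {4,6,7,8}->{4}; X {3,4,5}->{5} => REVISION
Constraint 3 (V < X) on D(V)={4} D(X)={5}: no change => not a revision
Constraint 4 (U != X) on D(U)={3,4,5,6,7,8} D(X)={5}: U {3,4,5,6,7,8}->{3,4,6,7,8} => REVISION
Total revisions = 2

Answer: 2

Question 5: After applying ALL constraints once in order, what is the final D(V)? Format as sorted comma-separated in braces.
Constraint 1 (X < V) on D(X)={3,4,5} D(V)={4,6,7,8}: no change
Constraint 2 (V < X) on D(V)={4,6,7,8} D(X)={3,4,5}: V {4,6,7,8}->{4}; X {3,4,5}->{5}
Constraint 3 (V < X) on D(V)={4} D(X)={5}: no change
Constraint 4 (U != X) on D(U)={3,4,5,6,7,8} D(X)={5}: U {3,4,5,6,7,8}->{3,4,6,7,8}
So after all 4 constraints: D(V) = {4}

Answer: {4}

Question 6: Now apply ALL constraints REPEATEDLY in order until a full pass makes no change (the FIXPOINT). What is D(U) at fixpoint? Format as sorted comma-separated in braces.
pass 0 (initial): D(U)={3,4,5,6,7,8}
pass 1: U {3,4,5,6,7,8}->{3,4,6,7,8}; V {4,6,7,8}->{4}; X {3,4,5}->{5}
pass 2: U {3,4,6,7,8}->{}; V {4}->{}; X {5}->{}
pass 3: no change
Fixpoint after 3 passes: D(U) = {}

Answer: {}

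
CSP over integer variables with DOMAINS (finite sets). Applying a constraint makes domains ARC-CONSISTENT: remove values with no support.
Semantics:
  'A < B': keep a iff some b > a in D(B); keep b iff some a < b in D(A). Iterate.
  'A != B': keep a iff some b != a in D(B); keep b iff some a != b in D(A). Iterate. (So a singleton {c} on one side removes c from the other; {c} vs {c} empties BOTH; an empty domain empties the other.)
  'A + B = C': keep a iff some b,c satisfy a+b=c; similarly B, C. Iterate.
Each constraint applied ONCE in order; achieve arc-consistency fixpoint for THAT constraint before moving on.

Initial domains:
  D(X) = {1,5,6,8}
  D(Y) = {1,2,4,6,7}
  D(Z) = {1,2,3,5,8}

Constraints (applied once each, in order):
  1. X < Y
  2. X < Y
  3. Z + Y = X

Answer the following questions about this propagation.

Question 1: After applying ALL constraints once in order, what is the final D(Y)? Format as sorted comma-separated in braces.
Answer: {2,4}

Derivation:
Constraint 1 (X < Y) on D(X)={1,5,6,8} D(Y)={1,2,4,6,7}: X {1,5,6,8}->{1,5,6}; Y {1,2,4,6,7}->{2,4,6,7}
Constraint 2 (X < Y) on D(X)={1,5,6} D(Y)={2,4,6,7}: no change
Constraint 3 (Z + Y = X) on D(Z)={1,2,3,5,8} D(Y)={2,4,6,7} D(X)={1,5,6}: Z {1,2,3,5,8}->{1,2,3}; Y {2,4,6,7}->{2,4}; X {1,5,6}->{5,6}
So after all 3 constraints: D(Y) = {2,4}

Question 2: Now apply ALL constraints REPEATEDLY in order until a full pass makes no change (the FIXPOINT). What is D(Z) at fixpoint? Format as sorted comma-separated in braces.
Answer: {}

Derivation:
pass 0 (initial): D(Z)={1,2,3,5,8}
pass 1: X {1,5,6,8}->{5,6}; Y {1,2,4,6,7}->{2,4}; Z {1,2,3,5,8}->{1,2,3}
pass 2: X {5,6}->{}; Y {2,4}->{}; Z {1,2,3}->{}
pass 3: no change
Fixpoint after 3 passes: D(Z) = {}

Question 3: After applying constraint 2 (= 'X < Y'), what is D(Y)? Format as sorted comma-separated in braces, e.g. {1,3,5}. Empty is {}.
Constraint 1 (X < Y) on D(X)={1,5,6,8} D(Y)={1,2,4,6,7}: X {1,5,6,8}->{1,5,6}; Y {1,2,4,6,7}->{2,4,6,7}
Constraint 2 (X < Y) on D(X)={1,5,6} D(Y)={2,4,6,7}: no change
So after constraint 2: D(Y) = {2,4,6,7}

Answer: {2,4,6,7}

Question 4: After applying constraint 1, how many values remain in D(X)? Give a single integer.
Answer: 3

Derivation:
Constraint 1 (X < Y) on D(X)={1,5,6,8} D(Y)={1,2,4,6,7}: X {1,5,6,8}->{1,5,6}; Y {1,2,4,6,7}->{2,4,6,7}
So after constraint 1: D(X)={1,5,6}, size = 3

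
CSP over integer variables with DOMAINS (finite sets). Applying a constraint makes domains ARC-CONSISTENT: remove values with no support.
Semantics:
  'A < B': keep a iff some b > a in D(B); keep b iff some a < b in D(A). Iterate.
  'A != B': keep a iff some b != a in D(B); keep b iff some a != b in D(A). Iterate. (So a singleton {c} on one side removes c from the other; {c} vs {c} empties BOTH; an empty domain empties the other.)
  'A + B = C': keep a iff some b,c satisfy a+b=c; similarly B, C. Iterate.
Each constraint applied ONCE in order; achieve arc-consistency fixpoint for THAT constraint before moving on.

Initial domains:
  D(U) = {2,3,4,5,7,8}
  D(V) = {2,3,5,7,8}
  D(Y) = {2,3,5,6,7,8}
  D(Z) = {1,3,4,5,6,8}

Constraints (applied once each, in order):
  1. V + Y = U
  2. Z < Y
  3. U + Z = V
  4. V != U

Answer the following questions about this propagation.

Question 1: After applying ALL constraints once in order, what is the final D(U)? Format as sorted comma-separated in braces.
Answer: {4}

Derivation:
Constraint 1 (V + Y = U) on D(V)={2,3,5,7,8} D(Y)={2,3,5,6,7,8} D(U)={2,3,4,5,7,8}: V {2,3,5,7,8}->{2,3,5}; Y {2,3,5,6,7,8}->{2,3,5,6}; U {2,3,4,5,7,8}->{4,5,7,8}
Constraint 2 (Z < Y) on D(Z)={1,3,4,5,6,8} D(Y)={2,3,5,6}: Z {1,3,4,5,6,8}->{1,3,4,5}
Constraint 3 (U + Z = V) on D(U)={4,5,7,8} D(Z)={1,3,4,5} D(V)={2,3,5}: U {4,5,7,8}->{4}; Z {1,3,4,5}->{1}; V {2,3,5}->{5}
Constraint 4 (V != U) on D(V)={5} D(U)={4}: no change
So after all 4 constraints: D(U) = {4}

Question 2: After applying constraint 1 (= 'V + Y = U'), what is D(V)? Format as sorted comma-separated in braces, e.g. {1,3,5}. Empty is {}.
Constraint 1 (V + Y = U) on D(V)={2,3,5,7,8} D(Y)={2,3,5,6,7,8} D(U)={2,3,4,5,7,8}: V {2,3,5,7,8}->{2,3,5}; Y {2,3,5,6,7,8}->{2,3,5,6}; U {2,3,4,5,7,8}->{4,5,7,8}
So after constraint 1: D(V) = {2,3,5}

Answer: {2,3,5}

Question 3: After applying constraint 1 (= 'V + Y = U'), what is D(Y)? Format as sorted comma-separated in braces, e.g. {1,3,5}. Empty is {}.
Constraint 1 (V + Y = U) on D(V)={2,3,5,7,8} D(Y)={2,3,5,6,7,8} D(U)={2,3,4,5,7,8}: V {2,3,5,7,8}->{2,3,5}; Y {2,3,5,6,7,8}->{2,3,5,6}; U {2,3,4,5,7,8}->{4,5,7,8}
So after constraint 1: D(Y) = {2,3,5,6}

Answer: {2,3,5,6}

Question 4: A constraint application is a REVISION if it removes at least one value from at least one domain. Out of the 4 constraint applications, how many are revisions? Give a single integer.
Answer: 3

Derivation:
Constraint 1 (V + Y = U) on D(V)={2,3,5,7,8} D(Y)={2,3,5,6,7,8} D(U)={2,3,4,5,7,8}: V {2,3,5,7,8}->{2,3,5}; Y {2,3,5,6,7,8}->{2,3,5,6}; U {2,3,4,5,7,8}->{4,5,7,8} => REVISION
Constraint 2 (Z < Y) on D(Z)={1,3,4,5,6,8} D(Y)={2,3,5,6}: Z {1,3,4,5,6,8}->{1,3,4,5} => REVISION
Constraint 3 (U + Z = V) on D(U)={4,5,7,8} D(Z)={1,3,4,5} D(V)={2,3,5}: U {4,5,7,8}->{4}; Z {1,3,4,5}->{1}; V {2,3,5}->{5} => REVISION
Constraint 4 (V != U) on D(V)={5} D(U)={4}: no change => not a revision
Total revisions = 3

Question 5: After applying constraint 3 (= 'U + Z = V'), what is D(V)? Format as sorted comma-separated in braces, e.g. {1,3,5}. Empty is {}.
Constraint 1 (V + Y = U) on D(V)={2,3,5,7,8} D(Y)={2,3,5,6,7,8} D(U)={2,3,4,5,7,8}: V {2,3,5,7,8}->{2,3,5}; Y {2,3,5,6,7,8}->{2,3,5,6}; U {2,3,4,5,7,8}->{4,5,7,8}
Constraint 2 (Z < Y) on D(Z)={1,3,4,5,6,8} D(Y)={2,3,5,6}: Z {1,3,4,5,6,8}->{1,3,4,5}
Constraint 3 (U + Z = V) on D(U)={4,5,7,8} D(Z)={1,3,4,5} D(V)={2,3,5}: U {4,5,7,8}->{4}; Z {1,3,4,5}->{1}; V {2,3,5}->{5}
So after constraint 3: D(V) = {5}

Answer: {5}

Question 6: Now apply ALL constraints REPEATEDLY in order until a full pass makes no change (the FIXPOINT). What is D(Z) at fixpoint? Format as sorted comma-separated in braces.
Answer: {}

Derivation:
pass 0 (initial): D(Z)={1,3,4,5,6,8}
pass 1: U {2,3,4,5,7,8}->{4}; V {2,3,5,7,8}->{5}; Y {2,3,5,6,7,8}->{2,3,5,6}; Z {1,3,4,5,6,8}->{1}
pass 2: U {4}->{}; V {5}->{}; Y {2,3,5,6}->{}; Z {1}->{}
pass 3: no change
Fixpoint after 3 passes: D(Z) = {}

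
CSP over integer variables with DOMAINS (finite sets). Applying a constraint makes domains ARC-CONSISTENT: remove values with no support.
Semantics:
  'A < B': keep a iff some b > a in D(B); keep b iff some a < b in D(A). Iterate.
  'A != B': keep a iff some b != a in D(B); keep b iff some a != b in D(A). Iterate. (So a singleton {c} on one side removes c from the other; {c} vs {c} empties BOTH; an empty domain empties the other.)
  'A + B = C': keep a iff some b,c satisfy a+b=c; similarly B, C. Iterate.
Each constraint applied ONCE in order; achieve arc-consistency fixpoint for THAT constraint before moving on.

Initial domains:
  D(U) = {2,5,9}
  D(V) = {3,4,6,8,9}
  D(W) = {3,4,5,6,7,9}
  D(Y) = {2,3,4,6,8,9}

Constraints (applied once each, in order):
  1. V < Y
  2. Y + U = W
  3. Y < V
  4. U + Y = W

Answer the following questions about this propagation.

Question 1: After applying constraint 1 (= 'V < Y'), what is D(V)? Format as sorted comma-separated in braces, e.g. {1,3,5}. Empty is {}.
Answer: {3,4,6,8}

Derivation:
Constraint 1 (V < Y) on D(V)={3,4,6,8,9} D(Y)={2,3,4,6,8,9}: V {3,4,6,8,9}->{3,4,6,8}; Y {2,3,4,6,8,9}->{4,6,8,9}
So after constraint 1: D(V) = {3,4,6,8}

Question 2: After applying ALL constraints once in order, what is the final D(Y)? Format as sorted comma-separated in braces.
Constraint 1 (V < Y) on D(V)={3,4,6,8,9} D(Y)={2,3,4,6,8,9}: V {3,4,6,8,9}->{3,4,6,8}; Y {2,3,4,6,8,9}->{4,6,8,9}
Constraint 2 (Y + U = W) on D(Y)={4,6,8,9} D(U)={2,5,9} D(W)={3,4,5,6,7,9}: Y {4,6,8,9}->{4}; U {2,5,9}->{2,5}; W {3,4,5,6,7,9}->{6,9}
Constraint 3 (Y < V) on D(Y)={4} D(V)={3,4,6,8}: V {3,4,6,8}->{6,8}
Constraint 4 (U + Y = W) on D(U)={2,5} D(Y)={4} D(W)={6,9}: no change
So after all 4 constraints: D(Y) = {4}

Answer: {4}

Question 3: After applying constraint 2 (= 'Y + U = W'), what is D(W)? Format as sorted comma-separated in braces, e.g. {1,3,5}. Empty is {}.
Constraint 1 (V < Y) on D(V)={3,4,6,8,9} D(Y)={2,3,4,6,8,9}: V {3,4,6,8,9}->{3,4,6,8}; Y {2,3,4,6,8,9}->{4,6,8,9}
Constraint 2 (Y + U = W) on D(Y)={4,6,8,9} D(U)={2,5,9} D(W)={3,4,5,6,7,9}: Y {4,6,8,9}->{4}; U {2,5,9}->{2,5}; W {3,4,5,6,7,9}->{6,9}
So after constraint 2: D(W) = {6,9}

Answer: {6,9}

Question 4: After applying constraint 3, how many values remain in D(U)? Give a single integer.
Constraint 1 (V < Y) on D(V)={3,4,6,8,9} D(Y)={2,3,4,6,8,9}: V {3,4,6,8,9}->{3,4,6,8}; Y {2,3,4,6,8,9}->{4,6,8,9}
Constraint 2 (Y + U = W) on D(Y)={4,6,8,9} D(U)={2,5,9} D(W)={3,4,5,6,7,9}: Y {4,6,8,9}->{4}; U {2,5,9}->{2,5}; W {3,4,5,6,7,9}->{6,9}
Constraint 3 (Y < V) on D(Y)={4} D(V)={3,4,6,8}: V {3,4,6,8}->{6,8}
So after constraint 3: D(U)={2,5}, size = 2

Answer: 2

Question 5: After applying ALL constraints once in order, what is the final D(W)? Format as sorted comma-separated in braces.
Constraint 1 (V < Y) on D(V)={3,4,6,8,9} D(Y)={2,3,4,6,8,9}: V {3,4,6,8,9}->{3,4,6,8}; Y {2,3,4,6,8,9}->{4,6,8,9}
Constraint 2 (Y + U = W) on D(Y)={4,6,8,9} D(U)={2,5,9} D(W)={3,4,5,6,7,9}: Y {4,6,8,9}->{4}; U {2,5,9}->{2,5}; W {3,4,5,6,7,9}->{6,9}
Constraint 3 (Y < V) on D(Y)={4} D(V)={3,4,6,8}: V {3,4,6,8}->{6,8}
Constraint 4 (U + Y = W) on D(U)={2,5} D(Y)={4} D(W)={6,9}: no change
So after all 4 constraints: D(W) = {6,9}

Answer: {6,9}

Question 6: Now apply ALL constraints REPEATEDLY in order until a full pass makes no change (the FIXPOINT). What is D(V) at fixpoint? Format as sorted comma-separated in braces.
Answer: {}

Derivation:
pass 0 (initial): D(V)={3,4,6,8,9}
pass 1: U {2,5,9}->{2,5}; V {3,4,6,8,9}->{6,8}; W {3,4,5,6,7,9}->{6,9}; Y {2,3,4,6,8,9}->{4}
pass 2: U {2,5}->{}; V {6,8}->{}; W {6,9}->{}; Y {4}->{}
pass 3: no change
Fixpoint after 3 passes: D(V) = {}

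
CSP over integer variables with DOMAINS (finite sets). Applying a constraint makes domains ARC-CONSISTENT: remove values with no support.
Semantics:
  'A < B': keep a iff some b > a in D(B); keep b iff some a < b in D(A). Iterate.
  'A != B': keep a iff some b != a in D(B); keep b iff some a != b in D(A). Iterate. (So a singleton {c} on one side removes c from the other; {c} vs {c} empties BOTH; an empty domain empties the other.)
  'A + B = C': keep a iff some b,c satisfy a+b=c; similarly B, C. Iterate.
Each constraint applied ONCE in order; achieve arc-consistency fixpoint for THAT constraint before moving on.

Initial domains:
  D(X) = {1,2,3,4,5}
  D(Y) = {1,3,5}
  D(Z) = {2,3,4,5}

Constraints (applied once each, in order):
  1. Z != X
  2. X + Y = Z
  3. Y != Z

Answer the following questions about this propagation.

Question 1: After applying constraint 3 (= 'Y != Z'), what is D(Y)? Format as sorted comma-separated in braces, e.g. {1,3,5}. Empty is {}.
Constraint 1 (Z != X) on D(Z)={2,3,4,5} D(X)={1,2,3,4,5}: no change
Constraint 2 (X + Y = Z) on D(X)={1,2,3,4,5} D(Y)={1,3,5} D(Z)={2,3,4,5}: X {1,2,3,4,5}->{1,2,3,4}; Y {1,3,5}->{1,3}
Constraint 3 (Y != Z) on D(Y)={1,3} D(Z)={2,3,4,5}: no change
So after constraint 3: D(Y) = {1,3}

Answer: {1,3}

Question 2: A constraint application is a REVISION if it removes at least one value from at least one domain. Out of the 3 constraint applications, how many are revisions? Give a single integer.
Answer: 1

Derivation:
Constraint 1 (Z != X) on D(Z)={2,3,4,5} D(X)={1,2,3,4,5}: no change => not a revision
Constraint 2 (X + Y = Z) on D(X)={1,2,3,4,5} D(Y)={1,3,5} D(Z)={2,3,4,5}: X {1,2,3,4,5}->{1,2,3,4}; Y {1,3,5}->{1,3} => REVISION
Constraint 3 (Y != Z) on D(Y)={1,3} D(Z)={2,3,4,5}: no change => not a revision
Total revisions = 1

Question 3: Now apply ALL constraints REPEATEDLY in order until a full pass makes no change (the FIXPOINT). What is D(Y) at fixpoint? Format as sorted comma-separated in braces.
Answer: {1,3}

Derivation:
pass 0 (initial): D(Y)={1,3,5}
pass 1: X {1,2,3,4,5}->{1,2,3,4}; Y {1,3,5}->{1,3}
pass 2: no change
Fixpoint after 2 passes: D(Y) = {1,3}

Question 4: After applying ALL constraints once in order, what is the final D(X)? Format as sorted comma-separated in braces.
Constraint 1 (Z != X) on D(Z)={2,3,4,5} D(X)={1,2,3,4,5}: no change
Constraint 2 (X + Y = Z) on D(X)={1,2,3,4,5} D(Y)={1,3,5} D(Z)={2,3,4,5}: X {1,2,3,4,5}->{1,2,3,4}; Y {1,3,5}->{1,3}
Constraint 3 (Y != Z) on D(Y)={1,3} D(Z)={2,3,4,5}: no change
So after all 3 constraints: D(X) = {1,2,3,4}

Answer: {1,2,3,4}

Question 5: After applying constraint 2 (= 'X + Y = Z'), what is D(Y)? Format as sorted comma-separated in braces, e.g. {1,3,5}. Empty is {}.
Constraint 1 (Z != X) on D(Z)={2,3,4,5} D(X)={1,2,3,4,5}: no change
Constraint 2 (X + Y = Z) on D(X)={1,2,3,4,5} D(Y)={1,3,5} D(Z)={2,3,4,5}: X {1,2,3,4,5}->{1,2,3,4}; Y {1,3,5}->{1,3}
So after constraint 2: D(Y) = {1,3}

Answer: {1,3}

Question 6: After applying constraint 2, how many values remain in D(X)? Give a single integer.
Constraint 1 (Z != X) on D(Z)={2,3,4,5} D(X)={1,2,3,4,5}: no change
Constraint 2 (X + Y = Z) on D(X)={1,2,3,4,5} D(Y)={1,3,5} D(Z)={2,3,4,5}: X {1,2,3,4,5}->{1,2,3,4}; Y {1,3,5}->{1,3}
So after constraint 2: D(X)={1,2,3,4}, size = 4

Answer: 4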